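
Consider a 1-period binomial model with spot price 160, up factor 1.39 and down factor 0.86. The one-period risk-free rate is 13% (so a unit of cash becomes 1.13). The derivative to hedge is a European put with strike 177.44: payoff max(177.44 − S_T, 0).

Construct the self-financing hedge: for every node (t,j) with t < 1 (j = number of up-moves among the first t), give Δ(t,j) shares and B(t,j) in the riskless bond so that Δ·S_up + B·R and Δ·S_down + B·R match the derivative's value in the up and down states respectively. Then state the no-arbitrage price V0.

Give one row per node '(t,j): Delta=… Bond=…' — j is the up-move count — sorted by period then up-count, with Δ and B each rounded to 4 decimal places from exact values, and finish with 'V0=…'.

Risk-neutral probability p* = (R−d)/(u−d) = (1.13−0.86)/(1.39−0.86) = 0.5094.
At expiry t=1: V(1,0)=39.8400, V(1,1)=0.0000
Node (0,0) S=160.0000: V=(p*·0.0000+(1−p*)·39.8400)/1.13=17.2957; Δ=(0.0000−39.8400)/(222.4000−137.6000)=-0.4698; B=V−Δ·S=92.4655
Self-financing check: at every node Δ·S+B equals the discounted successor values.

(0,0): Delta=-0.4698 Bond=92.4655
V0=17.2957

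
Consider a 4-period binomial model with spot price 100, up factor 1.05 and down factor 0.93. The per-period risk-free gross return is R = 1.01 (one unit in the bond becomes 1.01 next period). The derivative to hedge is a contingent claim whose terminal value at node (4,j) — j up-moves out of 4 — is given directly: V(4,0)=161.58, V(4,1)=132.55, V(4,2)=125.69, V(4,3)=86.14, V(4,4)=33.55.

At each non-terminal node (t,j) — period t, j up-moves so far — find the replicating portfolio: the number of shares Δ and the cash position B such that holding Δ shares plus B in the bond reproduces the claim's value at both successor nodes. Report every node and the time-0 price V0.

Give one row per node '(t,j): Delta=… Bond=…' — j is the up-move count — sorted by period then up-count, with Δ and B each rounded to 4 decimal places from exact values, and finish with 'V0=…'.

(0,0): Delta=-2.8923 Bond=378.5900
(1,0): Delta=-2.0952 Bond=308.2414
(1,1): Delta=-3.2454 Bond=419.4432
(2,0): Delta=-1.3594 Bond=247.6857
(2,1): Delta=-2.4210 Bond=343.1428
(2,2): Delta=-3.6104 Bond=463.8851
(3,0): Delta=-3.0076 Bond=382.7351
(3,1): Delta=-0.6295 Bond=183.8762
(3,2): Delta=-3.2144 Bond=427.9233
(3,3): Delta=-3.7858 Bond=488.8243
V0=89.3572

Risk-neutral probability p* = (R−d)/(u−d) = (1.01−0.93)/(1.05−0.93) = 0.6667.
Payoff layer (t=4): V(4,0)=161.5800, V(4,1)=132.5500, V(4,2)=125.6900, V(4,3)=86.1400, V(4,4)=33.5500
  t=3,j=0: stock 80.4357 → up 84.4575 (V=132.5500), down 74.8052 (V=161.5800). Price 140.8185; hedge Δ=-3.0076, bond B=382.7351.
  t=3,j=1: stock 90.8145 → up 95.3552 (V=125.6900), down 84.4575 (V=132.5500). Price 126.7096; hedge Δ=-0.6295, bond B=183.8762.
  t=3,j=2: stock 102.5325 → up 107.6591 (V=86.1400), down 95.3552 (V=125.6900). Price 98.3399; hedge Δ=-3.2144, bond B=427.9233.
  t=3,j=3: stock 115.7625 → up 121.5506 (V=33.5500), down 107.6591 (V=86.1400). Price 50.5743; hedge Δ=-3.7858, bond B=488.8243.
  t=2,j=0: stock 86.4900 → up 90.8145 (V=126.7096), down 80.4357 (V=140.8185). Price 130.1114; hedge Δ=-1.3594, bond B=247.6857.
  t=2,j=1: stock 97.6500 → up 102.5325 (V=98.3399), down 90.8145 (V=126.7096). Price 106.7292; hedge Δ=-2.4210, bond B=343.1428.
  t=2,j=2: stock 110.2500 → up 115.7625 (V=50.5743), down 102.5325 (V=98.3399). Price 65.8378; hedge Δ=-3.6104, bond B=463.8851.
  t=1,j=0: stock 93.0000 → up 97.6500 (V=106.7292), down 86.4900 (V=130.1114). Price 113.3894; hedge Δ=-2.0952, bond B=308.2414.
  t=1,j=1: stock 105.0000 → up 110.2500 (V=65.8378), down 97.6500 (V=106.7292). Price 78.6814; hedge Δ=-3.2454, bond B=419.4432.
  t=0,j=0: stock 100.0000 → up 105.0000 (V=78.6814), down 93.0000 (V=113.3894). Price 89.3572; hedge Δ=-2.8923, bond B=378.5900.
Root portfolio cost Δ·100+B reproduces V0=89.3572.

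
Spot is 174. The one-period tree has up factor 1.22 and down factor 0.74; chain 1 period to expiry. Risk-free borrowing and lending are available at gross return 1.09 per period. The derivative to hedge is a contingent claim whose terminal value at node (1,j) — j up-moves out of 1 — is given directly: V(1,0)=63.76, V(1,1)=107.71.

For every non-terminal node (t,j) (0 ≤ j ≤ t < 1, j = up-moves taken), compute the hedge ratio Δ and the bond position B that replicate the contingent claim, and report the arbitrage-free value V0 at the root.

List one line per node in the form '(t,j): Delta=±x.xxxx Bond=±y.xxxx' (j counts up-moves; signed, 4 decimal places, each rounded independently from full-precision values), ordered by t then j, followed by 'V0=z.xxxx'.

(0,0): Delta=0.5262 Bond=-3.6663
V0=87.8962

Since d<R<u, set p* = (R−d)/(u−d) = 0.7292; price each node as the discounted p*-expectation of its children.
Payoff layer (t=1): V(1,0)=63.7600, V(1,1)=107.7100
  t=0,j=0: stock 174.0000 → up 212.2800 (V=107.7100), down 128.7600 (V=63.7600). Price 87.8962; hedge Δ=0.5262, bond B=-3.6663.
Root portfolio cost Δ·174+B reproduces V0=87.8962.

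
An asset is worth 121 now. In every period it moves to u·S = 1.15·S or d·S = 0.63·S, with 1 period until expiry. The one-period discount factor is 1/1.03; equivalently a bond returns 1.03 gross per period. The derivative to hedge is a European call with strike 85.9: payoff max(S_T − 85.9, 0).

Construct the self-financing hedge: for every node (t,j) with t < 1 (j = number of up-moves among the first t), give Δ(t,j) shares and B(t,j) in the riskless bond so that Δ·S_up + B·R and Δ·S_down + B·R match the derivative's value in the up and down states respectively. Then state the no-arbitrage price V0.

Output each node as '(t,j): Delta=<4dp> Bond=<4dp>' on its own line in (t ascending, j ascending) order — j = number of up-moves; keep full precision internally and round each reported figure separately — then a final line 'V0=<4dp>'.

The replicating-portfolio and risk-neutral prices coincide; use p* = (1.03−0.63)/(1.15−0.63) = 0.7692 for the latter.
Payoff layer (t=1): V(1,0)=0.0000, V(1,1)=53.2500
(0,0): S=121.0000. Δ = (V_up−V_dn)/(S_up−S_dn) = (53.2500−0.0000)/(139.1500−76.2300) = 0.8463. V = [p*·53.2500 + (1−p*)·0.0000]/1.03 = 39.7685. B = V − Δ·S = -62.6354.
Self-financing check: at every node Δ·S+B equals the discounted successor values.

(0,0): Delta=0.8463 Bond=-62.6354
V0=39.7685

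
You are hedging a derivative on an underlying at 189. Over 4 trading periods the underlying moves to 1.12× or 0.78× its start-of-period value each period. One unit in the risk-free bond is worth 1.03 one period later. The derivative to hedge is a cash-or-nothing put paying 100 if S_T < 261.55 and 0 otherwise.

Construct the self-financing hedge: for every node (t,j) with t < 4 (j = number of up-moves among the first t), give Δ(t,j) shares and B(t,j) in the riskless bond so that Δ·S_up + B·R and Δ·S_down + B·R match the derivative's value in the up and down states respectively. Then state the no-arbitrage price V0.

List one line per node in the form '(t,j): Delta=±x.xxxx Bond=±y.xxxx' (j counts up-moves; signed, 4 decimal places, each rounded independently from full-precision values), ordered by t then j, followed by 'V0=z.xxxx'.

(0,0): Delta=-0.5661 Bond=169.8795
(1,0): Delta=0.0000 Bond=91.5142
(1,1): Delta=-0.7081 Bond=205.0221
(2,0): Delta=0.0000 Bond=94.2596
(2,1): Delta=0.0000 Bond=94.2596
(2,2): Delta=-0.8856 Bond=253.2615
(3,0): Delta=0.0000 Bond=97.0874
(3,1): Delta=0.0000 Bond=97.0874
(3,2): Delta=0.0000 Bond=97.0874
(3,3): Delta=-1.1077 Bond=319.8172
V0=62.8773

No-arbitrage ⇒ martingale measure with p* = (R−d)/(u−d) = 0.7353.
At expiry t=4: V(4,0)=100.0000, V(4,1)=100.0000, V(4,2)=100.0000, V(4,3)=100.0000, V(4,4)=0.0000
  t=3,j=0: stock 89.6903 → up 100.4532 (V=100.0000), down 69.9585 (V=100.0000). Price 97.0874; hedge Δ=0.0000, bond B=97.0874.
  t=3,j=1: stock 128.7861 → up 144.2404 (V=100.0000), down 100.4532 (V=100.0000). Price 97.0874; hedge Δ=0.0000, bond B=97.0874.
  t=3,j=2: stock 184.9236 → up 207.1145 (V=100.0000), down 144.2404 (V=100.0000). Price 97.0874; hedge Δ=0.0000, bond B=97.0874.
  t=3,j=3: stock 265.5314 → up 297.3952 (V=0.0000), down 207.1145 (V=100.0000). Price 25.6996; hedge Δ=-1.1077, bond B=319.8172.
  t=2,j=0: stock 114.9876 → up 128.7861 (V=97.0874), down 89.6903 (V=97.0874). Price 94.2596; hedge Δ=0.0000, bond B=94.2596.
  t=2,j=1: stock 165.1104 → up 184.9236 (V=97.0874), down 128.7861 (V=97.0874). Price 94.2596; hedge Δ=0.0000, bond B=94.2596.
  t=2,j=2: stock 237.0816 → up 265.5314 (V=25.6996), down 184.9236 (V=97.0874). Price 43.2974; hedge Δ=-0.8856, bond B=253.2615.
  t=1,j=0: stock 147.4200 → up 165.1104 (V=94.2596), down 114.9876 (V=94.2596). Price 91.5142; hedge Δ=0.0000, bond B=91.5142.
  t=1,j=1: stock 211.6800 → up 237.0816 (V=43.2974), down 165.1104 (V=94.2596). Price 55.1334; hedge Δ=-0.7081, bond B=205.0221.
  t=0,j=0: stock 189.0000 → up 211.6800 (V=55.1334), down 147.4200 (V=91.5142). Price 62.8773; hedge Δ=-0.5661, bond B=169.8795.
Root portfolio cost Δ·189+B reproduces V0=62.8773.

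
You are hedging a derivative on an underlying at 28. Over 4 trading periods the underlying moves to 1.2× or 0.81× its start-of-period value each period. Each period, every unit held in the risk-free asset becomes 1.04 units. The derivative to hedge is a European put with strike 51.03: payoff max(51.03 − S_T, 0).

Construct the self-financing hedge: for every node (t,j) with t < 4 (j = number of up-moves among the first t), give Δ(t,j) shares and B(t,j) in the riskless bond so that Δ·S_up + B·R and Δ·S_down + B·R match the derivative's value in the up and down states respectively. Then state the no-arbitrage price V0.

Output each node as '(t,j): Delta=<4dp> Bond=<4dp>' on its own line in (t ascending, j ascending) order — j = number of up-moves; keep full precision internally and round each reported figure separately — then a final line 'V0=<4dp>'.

The replicating-portfolio and risk-neutral prices coincide; use p* = (1.04−0.81)/(1.2−0.81) = 0.5897 for the latter.
Terminal values V(4,·): V(4,0)=38.9769, V(4,1)=33.1736, V(4,2)=24.5760, V(4,3)=11.8390, V(4,4)=0.0000
(3,0): S=14.8803. Δ = (V_up−V_dn)/(S_up−S_dn) = (33.1736−38.9769)/(17.8564−12.0531) = -1.0000. V = [p*·33.1736 + (1−p*)·38.9769]/1.04 = 34.1870. B = V − Δ·S = 49.0673.
(3,1): S=22.0450. Δ = (V_up−V_dn)/(S_up−S_dn) = (24.5760−33.1736)/(26.4540−17.8564) = -1.0000. V = [p*·24.5760 + (1−p*)·33.1736]/1.04 = 27.0223. B = V − Δ·S = 49.0673.
(3,2): S=32.6592. Δ = (V_up−V_dn)/(S_up−S_dn) = (11.8390−24.5760)/(39.1910−26.4540) = -1.0000. V = [p*·11.8390 + (1−p*)·24.5760]/1.04 = 16.4081. B = V − Δ·S = 49.0673.
(3,3): S=48.3840. Δ = (V_up−V_dn)/(S_up−S_dn) = (0.0000−11.8390)/(58.0608−39.1910) = -0.6274. V = [p*·0.0000 + (1−p*)·11.8390]/1.04 = 4.6702. B = V − Δ·S = 35.0265.
(2,0): S=18.3708. Δ = (V_up−V_dn)/(S_up−S_dn) = (27.0223−34.1870)/(22.0450−14.8803) = -1.0000. V = [p*·27.0223 + (1−p*)·34.1870]/1.04 = 28.8093. B = V − Δ·S = 47.1801.
(2,1): S=27.2160. Δ = (V_up−V_dn)/(S_up−S_dn) = (16.4081−27.0223)/(32.6592−22.0450) = -1.0000. V = [p*·16.4081 + (1−p*)·27.0223]/1.04 = 19.9641. B = V − Δ·S = 47.1801.
(2,2): S=40.3200. Δ = (V_up−V_dn)/(S_up−S_dn) = (4.6702−16.4081)/(48.3840−32.6592) = -0.7465. V = [p*·4.6702 + (1−p*)·16.4081]/1.04 = 9.1209. B = V − Δ·S = 39.2181.
(1,0): S=22.6800. Δ = (V_up−V_dn)/(S_up−S_dn) = (19.9641−28.8093)/(27.2160−18.3708) = -1.0000. V = [p*·19.9641 + (1−p*)·28.8093]/1.04 = 22.6855. B = V − Δ·S = 45.3655.
(1,1): S=33.6000. Δ = (V_up−V_dn)/(S_up−S_dn) = (9.1209−19.9641)/(40.3200−27.2160) = -0.8275. V = [p*·9.1209 + (1−p*)·19.9641]/1.04 = 13.0475. B = V − Δ·S = 40.8505.
(0,0): S=28.0000. Δ = (V_up−V_dn)/(S_up−S_dn) = (13.0475−22.6855)/(33.6000−22.6800) = -0.8826. V = [p*·13.0475 + (1−p*)·22.6855]/1.04 = 16.3476. B = V − Δ·S = 41.0604.
Root portfolio cost Δ·28+B reproduces V0=16.3476.

(0,0): Delta=-0.8826 Bond=41.0604
(1,0): Delta=-1.0000 Bond=45.3655
(1,1): Delta=-0.8275 Bond=40.8505
(2,0): Delta=-1.0000 Bond=47.1801
(2,1): Delta=-1.0000 Bond=47.1801
(2,2): Delta=-0.7465 Bond=39.2181
(3,0): Delta=-1.0000 Bond=49.0673
(3,1): Delta=-1.0000 Bond=49.0673
(3,2): Delta=-1.0000 Bond=49.0673
(3,3): Delta=-0.6274 Bond=35.0265
V0=16.3476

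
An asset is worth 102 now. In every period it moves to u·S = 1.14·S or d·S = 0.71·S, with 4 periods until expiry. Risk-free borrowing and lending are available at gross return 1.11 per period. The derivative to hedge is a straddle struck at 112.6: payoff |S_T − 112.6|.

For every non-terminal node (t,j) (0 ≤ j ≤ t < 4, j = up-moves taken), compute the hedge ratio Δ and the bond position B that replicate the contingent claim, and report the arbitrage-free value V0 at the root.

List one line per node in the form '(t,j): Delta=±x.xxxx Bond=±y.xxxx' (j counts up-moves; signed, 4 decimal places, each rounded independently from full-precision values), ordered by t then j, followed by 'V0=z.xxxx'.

No-arbitrage ⇒ martingale measure with p* = (R−d)/(u−d) = 0.9302.
Terminal payoffs: V(4,0)=86.6801, V(4,1)=70.9821, V(4,2)=45.7769, V(4,3)=5.3066, V(4,4)=59.6739
  t=3,j=0: stock 36.5069 → up 41.6179 (V=70.9821), down 25.9199 (V=86.6801). Price 64.9345; hedge Δ=-1.0000, bond B=101.4414.
  t=3,j=1: stock 58.6167 → up 66.8231 (V=45.7769), down 41.6179 (V=70.9821). Price 42.8247; hedge Δ=-1.0000, bond B=101.4414.
  t=3,j=2: stock 94.1170 → up 107.2934 (V=5.3066), down 66.8231 (V=45.7769). Price 7.3244; hedge Δ=-1.0000, bond B=101.4414.
  t=3,j=3: stock 151.1175 → up 172.2739 (V=59.6739), down 107.2934 (V=5.3066). Price 50.3431; hedge Δ=0.8367, bond B=-76.0926.
  t=2,j=0: stock 51.4182 → up 58.6167 (V=42.8247), down 36.5069 (V=64.9345). Price 39.9705; hedge Δ=-1.0000, bond B=91.3887.
  t=2,j=1: stock 82.5588 → up 94.1170 (V=7.3244), down 58.6167 (V=42.8247). Price 8.8299; hedge Δ=-1.0000, bond B=91.3887.
  t=2,j=2: stock 132.5592 → up 151.1175 (V=50.3431), down 94.1170 (V=7.3244). Price 42.6503; hedge Δ=0.7547, bond B=-57.3932.
  t=1,j=0: stock 72.4200 → up 82.5588 (V=8.8299), down 51.4182 (V=39.9705). Price 9.9121; hedge Δ=-1.0000, bond B=82.3321.
  t=1,j=1: stock 116.2800 → up 132.5592 (V=42.6503), down 82.5588 (V=8.8299). Price 36.2979; hedge Δ=0.6764, bond B=-42.3541.
  t=0,j=0: stock 102.0000 → up 116.2800 (V=36.2979), down 72.4200 (V=9.9121). Price 31.0424; hedge Δ=0.6016, bond B=-30.3199.
Each (Δ,B) replicates both successor values, so the strategy is self-financing and V0 is arbitrage-free.

(0,0): Delta=0.6016 Bond=-30.3199
(1,0): Delta=-1.0000 Bond=82.3321
(1,1): Delta=0.6764 Bond=-42.3541
(2,0): Delta=-1.0000 Bond=91.3887
(2,1): Delta=-1.0000 Bond=91.3887
(2,2): Delta=0.7547 Bond=-57.3932
(3,0): Delta=-1.0000 Bond=101.4414
(3,1): Delta=-1.0000 Bond=101.4414
(3,2): Delta=-1.0000 Bond=101.4414
(3,3): Delta=0.8367 Bond=-76.0926
V0=31.0424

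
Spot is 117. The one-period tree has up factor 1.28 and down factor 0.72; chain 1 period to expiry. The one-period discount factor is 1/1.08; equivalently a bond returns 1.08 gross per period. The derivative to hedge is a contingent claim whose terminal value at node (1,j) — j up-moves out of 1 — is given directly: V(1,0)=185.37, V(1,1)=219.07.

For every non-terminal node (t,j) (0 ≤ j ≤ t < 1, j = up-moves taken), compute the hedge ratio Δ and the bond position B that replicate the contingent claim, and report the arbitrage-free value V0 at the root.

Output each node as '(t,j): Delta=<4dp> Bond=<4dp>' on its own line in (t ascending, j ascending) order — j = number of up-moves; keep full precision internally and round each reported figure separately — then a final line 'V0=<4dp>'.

(0,0): Delta=0.5143 Bond=131.5198
V0=191.6984

No-arbitrage ⇒ martingale measure with p* = (R−d)/(u−d) = 0.6429.
Terminal payoffs: V(1,0)=185.3700, V(1,1)=219.0700
Node (0,0) S=117.0000: V=(p*·219.0700+(1−p*)·185.3700)/1.08=191.6984; Δ=(219.0700−185.3700)/(149.7600−84.2400)=0.5143; B=V−Δ·S=131.5198
Root portfolio cost Δ·117+B reproduces V0=191.6984.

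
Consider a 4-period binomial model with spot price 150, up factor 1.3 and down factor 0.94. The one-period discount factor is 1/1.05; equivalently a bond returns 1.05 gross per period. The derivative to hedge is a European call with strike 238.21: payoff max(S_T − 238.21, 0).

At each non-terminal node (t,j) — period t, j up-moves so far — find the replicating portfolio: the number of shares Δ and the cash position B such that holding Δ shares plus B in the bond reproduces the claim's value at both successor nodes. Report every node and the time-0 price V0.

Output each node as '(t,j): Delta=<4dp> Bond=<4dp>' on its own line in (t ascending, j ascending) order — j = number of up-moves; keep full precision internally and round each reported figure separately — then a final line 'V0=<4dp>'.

Risk-neutral probability p* = (R−d)/(u−d) = (1.05−0.94)/(1.3−0.94) = 0.3056.
Terminal values V(4,·): V(4,0)=0.0000, V(4,1)=0.0000, V(4,2)=0.0000, V(4,3)=71.5670, V(4,4)=190.2050
Node (3,0) S=124.5876: V=(p*·0.0000+(1−p*)·0.0000)/1.05=0.0000; Δ=(0.0000−0.0000)/(161.9639−117.1123)=0.0000; B=V−Δ·S=0.0000
Node (3,1) S=172.3020: V=(p*·0.0000+(1−p*)·0.0000)/1.05=0.0000; Δ=(0.0000−0.0000)/(223.9926−161.9639)=0.0000; B=V−Δ·S=0.0000
Node (3,2) S=238.2900: V=(p*·71.5670+(1−p*)·0.0000)/1.05=20.8264; Δ=(71.5670−0.0000)/(309.7770−223.9926)=0.8343; B=V−Δ·S=-177.9708
Node (3,3) S=329.5500: V=(p*·190.2050+(1−p*)·71.5670)/1.05=102.6833; Δ=(190.2050−71.5670)/(428.4150−309.7770)=1.0000; B=V−Δ·S=-226.8667
Node (2,0) S=132.5400: V=(p*·0.0000+(1−p*)·0.0000)/1.05=0.0000; Δ=(0.0000−0.0000)/(172.3020−124.5876)=0.0000; B=V−Δ·S=0.0000
Node (2,1) S=183.3000: V=(p*·20.8264+(1−p*)·0.0000)/1.05=6.0606; Δ=(20.8264−0.0000)/(238.2900−172.3020)=0.3156; B=V−Δ·S=-51.7905
Node (2,2) S=253.5000: V=(p*·102.6833+(1−p*)·20.8264)/1.05=43.6555; Δ=(102.6833−20.8264)/(329.5500−238.2900)=0.8970; B=V−Δ·S=-183.7250
Node (1,0) S=141.0000: V=(p*·6.0606+(1−p*)·0.0000)/1.05=1.7637; Δ=(6.0606−0.0000)/(183.3000−132.5400)=0.1194; B=V−Δ·S=-15.0713
Node (1,1) S=195.0000: V=(p*·43.6555+(1−p*)·6.0606)/1.05=16.7123; Δ=(43.6555−6.0606)/(253.5000−183.3000)=0.5355; B=V−Δ·S=-87.7179
Node (0,0) S=150.0000: V=(p*·16.7123+(1−p*)·1.7637)/1.05=6.0298; Δ=(16.7123−1.7637)/(195.0000−141.0000)=0.2768; B=V−Δ·S=-35.4942
The time-0 hedge costs 6.0298, which is the no-arbitrage price.

(0,0): Delta=0.2768 Bond=-35.4942
(1,0): Delta=0.1194 Bond=-15.0713
(1,1): Delta=0.5355 Bond=-87.7179
(2,0): Delta=0.0000 Bond=0.0000
(2,1): Delta=0.3156 Bond=-51.7905
(2,2): Delta=0.8970 Bond=-183.7250
(3,0): Delta=0.0000 Bond=0.0000
(3,1): Delta=0.0000 Bond=0.0000
(3,2): Delta=0.8343 Bond=-177.9708
(3,3): Delta=1.0000 Bond=-226.8667
V0=6.0298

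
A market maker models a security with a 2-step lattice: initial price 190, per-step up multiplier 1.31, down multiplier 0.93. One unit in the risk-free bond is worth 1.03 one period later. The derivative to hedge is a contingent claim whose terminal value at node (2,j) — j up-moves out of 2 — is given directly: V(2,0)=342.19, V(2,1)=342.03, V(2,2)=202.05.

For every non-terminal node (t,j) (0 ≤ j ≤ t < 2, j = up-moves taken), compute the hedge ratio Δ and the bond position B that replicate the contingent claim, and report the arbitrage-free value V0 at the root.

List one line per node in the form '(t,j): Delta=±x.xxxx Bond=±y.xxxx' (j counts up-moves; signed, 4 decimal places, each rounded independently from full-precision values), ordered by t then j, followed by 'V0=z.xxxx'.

No-arbitrage ⇒ martingale measure with p* = (R−d)/(u−d) = 0.2632.
Payoff layer (t=2): V(2,0)=342.1900, V(2,1)=342.0300, V(2,2)=202.0500
Node (1,0) S=176.7000: V=(p*·342.0300+(1−p*)·342.1900)/1.03=332.1824; Δ=(342.0300−342.1900)/(231.4770−164.3310)=-0.0024; B=V−Δ·S=332.6035
Node (1,1) S=248.9000: V=(p*·202.0500+(1−p*)·342.0300)/1.03=296.3040; Δ=(202.0500−342.0300)/(326.0590−231.4770)=-1.4800; B=V−Δ·S=664.6725
Node (0,0) S=190.0000: V=(p*·296.3040+(1−p*)·332.1824)/1.03=313.3405; Δ=(296.3040−332.1824)/(248.9000−176.7000)=-0.4969; B=V−Δ·S=407.7573
The time-0 hedge costs 313.3405, which is the no-arbitrage price.

(0,0): Delta=-0.4969 Bond=407.7573
(1,0): Delta=-0.0024 Bond=332.6035
(1,1): Delta=-1.4800 Bond=664.6725
V0=313.3405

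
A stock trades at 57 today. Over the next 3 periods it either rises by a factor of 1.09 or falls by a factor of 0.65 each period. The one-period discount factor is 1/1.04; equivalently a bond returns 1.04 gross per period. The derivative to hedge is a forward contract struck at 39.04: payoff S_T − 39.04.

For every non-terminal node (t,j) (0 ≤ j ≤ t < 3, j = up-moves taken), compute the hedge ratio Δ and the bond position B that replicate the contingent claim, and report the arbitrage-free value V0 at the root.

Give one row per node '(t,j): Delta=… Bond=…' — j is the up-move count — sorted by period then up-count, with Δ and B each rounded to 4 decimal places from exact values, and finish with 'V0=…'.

Since d<R<u, set p* = (R−d)/(u−d) = 0.8864; price each node as the discounted p*-expectation of its children.
At expiry t=3: V(3,0)=-23.3864, V(3,1)=-12.7901, V(3,2)=4.9791, V(3,3)=34.7767
(2,0): S=24.0825. Δ = (V_up−V_dn)/(S_up−S_dn) = (-12.7901−-23.3864)/(26.2499−15.6536) = 1.0000. V = [p*·-12.7901 + (1−p*)·-23.3864]/1.04 = -13.4560. B = V − Δ·S = -37.5385.
(2,1): S=40.3845. Δ = (V_up−V_dn)/(S_up−S_dn) = (4.9791−-12.7901)/(44.0191−26.2499) = 1.0000. V = [p*·4.9791 + (1−p*)·-12.7901]/1.04 = 2.8460. B = V − Δ·S = -37.5385.
(2,2): S=67.7217. Δ = (V_up−V_dn)/(S_up−S_dn) = (34.7767−4.9791)/(73.8167−44.0191) = 1.0000. V = [p*·34.7767 + (1−p*)·4.9791]/1.04 = 30.1832. B = V − Δ·S = -37.5385.
(1,0): S=37.0500. Δ = (V_up−V_dn)/(S_up−S_dn) = (2.8460−-13.4560)/(40.3845−24.0825) = 1.0000. V = [p*·2.8460 + (1−p*)·-13.4560]/1.04 = 0.9553. B = V − Δ·S = -36.0947.
(1,1): S=62.1300. Δ = (V_up−V_dn)/(S_up−S_dn) = (30.1832−2.8460)/(67.7217−40.3845) = 1.0000. V = [p*·30.1832 + (1−p*)·2.8460]/1.04 = 26.0353. B = V − Δ·S = -36.0947.
(0,0): S=57.0000. Δ = (V_up−V_dn)/(S_up−S_dn) = (26.0353−0.9553)/(62.1300−37.0500) = 1.0000. V = [p*·26.0353 + (1−p*)·0.9553]/1.04 = 22.2936. B = V − Δ·S = -34.7064.
The time-0 hedge costs 22.2936, which is the no-arbitrage price.

(0,0): Delta=1.0000 Bond=-34.7064
(1,0): Delta=1.0000 Bond=-36.0947
(1,1): Delta=1.0000 Bond=-36.0947
(2,0): Delta=1.0000 Bond=-37.5385
(2,1): Delta=1.0000 Bond=-37.5385
(2,2): Delta=1.0000 Bond=-37.5385
V0=22.2936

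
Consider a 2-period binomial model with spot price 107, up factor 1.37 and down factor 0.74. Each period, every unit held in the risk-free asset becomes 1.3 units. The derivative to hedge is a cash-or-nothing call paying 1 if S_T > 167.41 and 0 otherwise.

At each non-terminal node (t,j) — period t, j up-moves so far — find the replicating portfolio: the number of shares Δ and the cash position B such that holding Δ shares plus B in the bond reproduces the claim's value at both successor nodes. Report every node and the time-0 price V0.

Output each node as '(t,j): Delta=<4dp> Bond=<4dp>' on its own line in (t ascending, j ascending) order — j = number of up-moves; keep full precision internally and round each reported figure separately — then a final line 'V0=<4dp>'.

Since d<R<u, set p* = (R−d)/(u−d) = 0.8889; price each node as the discounted p*-expectation of its children.
Payoff layer (t=2): V(2,0)=0.0000, V(2,1)=0.0000, V(2,2)=1.0000
Node (1,0) S=79.1800: V=(p*·0.0000+(1−p*)·0.0000)/1.3=0.0000; Δ=(0.0000−0.0000)/(108.4766−58.5932)=0.0000; B=V−Δ·S=0.0000
Node (1,1) S=146.5900: V=(p*·1.0000+(1−p*)·0.0000)/1.3=0.6838; Δ=(1.0000−0.0000)/(200.8283−108.4766)=0.0108; B=V−Δ·S=-0.9035
Node (0,0) S=107.0000: V=(p*·0.6838+(1−p*)·0.0000)/1.3=0.4675; Δ=(0.6838−0.0000)/(146.5900−79.1800)=0.0101; B=V−Δ·S=-0.6178
Self-financing check: at every node Δ·S+B equals the discounted successor values.

(0,0): Delta=0.0101 Bond=-0.6178
(1,0): Delta=0.0000 Bond=0.0000
(1,1): Delta=0.0108 Bond=-0.9035
V0=0.4675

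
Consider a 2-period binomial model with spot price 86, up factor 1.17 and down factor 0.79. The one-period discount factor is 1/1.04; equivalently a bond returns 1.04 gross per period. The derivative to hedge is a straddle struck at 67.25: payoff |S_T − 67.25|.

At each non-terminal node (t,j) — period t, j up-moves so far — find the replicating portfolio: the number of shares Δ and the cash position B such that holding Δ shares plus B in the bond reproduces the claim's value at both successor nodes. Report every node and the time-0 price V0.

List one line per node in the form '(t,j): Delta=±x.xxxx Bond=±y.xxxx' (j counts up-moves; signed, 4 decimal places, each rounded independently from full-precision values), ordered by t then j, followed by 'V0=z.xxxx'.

(0,0): Delta=0.7267 Bond=-35.7315
(1,0): Delta=-0.0518 Bond=15.7290
(1,1): Delta=1.0000 Bond=-64.6635
V0=26.7619

Since d<R<u, set p* = (R−d)/(u−d) = 0.6579; price each node as the discounted p*-expectation of its children.
Terminal payoffs: V(2,0)=13.5774, V(2,1)=12.2398, V(2,2)=50.4754
(1,0): S=67.9400. Δ = (V_up−V_dn)/(S_up−S_dn) = (12.2398−13.5774)/(79.4898−53.6726) = -0.0518. V = [p*·12.2398 + (1−p*)·13.5774]/1.04 = 12.2090. B = V − Δ·S = 15.7290.
(1,1): S=100.6200. Δ = (V_up−V_dn)/(S_up−S_dn) = (50.4754−12.2398)/(117.7254−79.4898) = 1.0000. V = [p*·50.4754 + (1−p*)·12.2398]/1.04 = 35.9565. B = V − Δ·S = -64.6635.
(0,0): S=86.0000. Δ = (V_up−V_dn)/(S_up−S_dn) = (35.9565−12.2090)/(100.6200−67.9400) = 0.7267. V = [p*·35.9565 + (1−p*)·12.2090]/1.04 = 26.7619. B = V − Δ·S = -35.7315.
Each (Δ,B) replicates both successor values, so the strategy is self-financing and V0 is arbitrage-free.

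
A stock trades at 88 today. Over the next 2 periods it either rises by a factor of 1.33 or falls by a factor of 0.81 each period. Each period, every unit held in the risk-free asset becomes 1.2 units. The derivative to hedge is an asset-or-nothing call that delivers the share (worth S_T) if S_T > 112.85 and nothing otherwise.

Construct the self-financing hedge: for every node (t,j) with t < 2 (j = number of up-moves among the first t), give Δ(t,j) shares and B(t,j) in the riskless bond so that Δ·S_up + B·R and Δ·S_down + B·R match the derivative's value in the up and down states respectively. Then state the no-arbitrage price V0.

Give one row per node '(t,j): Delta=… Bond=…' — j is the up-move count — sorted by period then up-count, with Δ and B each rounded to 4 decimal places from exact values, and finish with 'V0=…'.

(0,0): Delta=2.1261 Bond=-126.2893
(1,0): Delta=0.0000 Bond=0.0000
(1,1): Delta=2.5577 Bond=-202.0628
V0=60.8059

Since d<R<u, set p* = (R−d)/(u−d) = 0.7500; price each node as the discounted p*-expectation of its children.
At expiry t=2: V(2,0)=0.0000, V(2,1)=0.0000, V(2,2)=155.6632
(1,0): S=71.2800. Δ = (V_up−V_dn)/(S_up−S_dn) = (0.0000−0.0000)/(94.8024−57.7368) = 0.0000. V = [p*·0.0000 + (1−p*)·0.0000]/1.2 = 0.0000. B = V − Δ·S = 0.0000.
(1,1): S=117.0400. Δ = (V_up−V_dn)/(S_up−S_dn) = (155.6632−0.0000)/(155.6632−94.8024) = 2.5577. V = [p*·155.6632 + (1−p*)·0.0000]/1.2 = 97.2895. B = V − Δ·S = -202.0628.
(0,0): S=88.0000. Δ = (V_up−V_dn)/(S_up−S_dn) = (97.2895−0.0000)/(117.0400−71.2800) = 2.1261. V = [p*·97.2895 + (1−p*)·0.0000]/1.2 = 60.8059. B = V − Δ·S = -126.2893.
The time-0 hedge costs 60.8059, which is the no-arbitrage price.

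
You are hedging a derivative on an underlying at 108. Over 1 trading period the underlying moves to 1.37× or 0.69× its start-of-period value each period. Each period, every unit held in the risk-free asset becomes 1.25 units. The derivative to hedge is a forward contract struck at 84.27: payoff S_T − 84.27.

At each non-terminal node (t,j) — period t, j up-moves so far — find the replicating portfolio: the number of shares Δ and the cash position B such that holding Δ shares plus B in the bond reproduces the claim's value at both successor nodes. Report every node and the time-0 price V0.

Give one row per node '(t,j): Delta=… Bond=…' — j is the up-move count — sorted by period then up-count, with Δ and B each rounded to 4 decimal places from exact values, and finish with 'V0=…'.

(0,0): Delta=1.0000 Bond=-67.4160
V0=40.5840

No-arbitrage ⇒ martingale measure with p* = (R−d)/(u−d) = 0.8235.
Terminal values V(1,·): V(1,0)=-9.7500, V(1,1)=63.6900
  t=0,j=0: stock 108.0000 → up 147.9600 (V=63.6900), down 74.5200 (V=-9.7500). Price 40.5840; hedge Δ=1.0000, bond B=-67.4160.
Self-financing check: at every node Δ·S+B equals the discounted successor values.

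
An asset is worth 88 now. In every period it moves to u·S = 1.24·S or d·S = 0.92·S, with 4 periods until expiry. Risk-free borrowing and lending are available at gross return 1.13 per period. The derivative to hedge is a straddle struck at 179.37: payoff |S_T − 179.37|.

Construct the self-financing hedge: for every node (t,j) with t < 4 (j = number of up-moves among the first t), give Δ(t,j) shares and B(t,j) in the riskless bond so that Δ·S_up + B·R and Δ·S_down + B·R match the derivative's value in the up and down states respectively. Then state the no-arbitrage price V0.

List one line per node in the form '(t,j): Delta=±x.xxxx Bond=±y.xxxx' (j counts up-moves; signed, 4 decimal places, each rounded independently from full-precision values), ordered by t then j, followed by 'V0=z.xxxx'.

(0,0): Delta=-0.6010 Bond=81.4250
(1,0): Delta=-1.0000 Bond=124.3124
(1,1): Delta=-0.4460 Bond=75.0900
(2,0): Delta=-1.0000 Bond=140.4730
(2,1): Delta=-1.0000 Bond=140.4730
(2,2): Delta=-0.2306 Bond=55.7168
(3,0): Delta=-1.0000 Bond=158.7345
(3,1): Delta=-1.0000 Bond=158.7345
(3,2): Delta=-1.0000 Bond=158.7345
(3,3): Delta=0.0684 Bond=12.7923
V0=28.5360

Under the risk-neutral measure, an up-move has probability p* = (R−d)/(u−d) = 0.6562 and values discount at R = 1.13.
Terminal payoffs: V(4,0)=116.3274, V(4,1)=94.3996, V(4,2)=64.8446, V(4,3)=25.0097, V(4,4)=28.6808
(3,0): S=68.5245. Δ = (V_up−V_dn)/(S_up−S_dn) = (94.3996−116.3274)/(84.9704−63.0426) = -1.0000. V = [p*·94.3996 + (1−p*)·116.3274]/1.13 = 90.2100. B = V − Δ·S = 158.7345.
(3,1): S=92.3592. Δ = (V_up−V_dn)/(S_up−S_dn) = (64.8446−94.3996)/(114.5254−84.9704) = -1.0000. V = [p*·64.8446 + (1−p*)·94.3996]/1.13 = 66.3753. B = V − Δ·S = 158.7345.
(3,2): S=124.4841. Δ = (V_up−V_dn)/(S_up−S_dn) = (25.0097−64.8446)/(154.3603−114.5254) = -1.0000. V = [p*·25.0097 + (1−p*)·64.8446]/1.13 = 34.2504. B = V − Δ·S = 158.7345.
(3,3): S=167.7829. Δ = (V_up−V_dn)/(S_up−S_dn) = (28.6808−25.0097)/(208.0508−154.3603) = 0.0684. V = [p*·28.6808 + (1−p*)·25.0097]/1.13 = 24.2645. B = V − Δ·S = 12.7923.
(2,0): S=74.4832. Δ = (V_up−V_dn)/(S_up−S_dn) = (66.3753−90.2100)/(92.3592−68.5245) = -1.0000. V = [p*·66.3753 + (1−p*)·90.2100]/1.13 = 65.9898. B = V − Δ·S = 140.4730.
(2,1): S=100.3904. Δ = (V_up−V_dn)/(S_up−S_dn) = (34.2504−66.3753)/(124.4841−92.3592) = -1.0000. V = [p*·34.2504 + (1−p*)·66.3753]/1.13 = 40.0826. B = V − Δ·S = 140.4730.
(2,2): S=135.3088. Δ = (V_up−V_dn)/(S_up−S_dn) = (24.2645−34.2504)/(167.7829−124.4841) = -0.2306. V = [p*·24.2645 + (1−p*)·34.2504]/1.13 = 24.5108. B = V − Δ·S = 55.7168.
(1,0): S=80.9600. Δ = (V_up−V_dn)/(S_up−S_dn) = (40.0826−65.9898)/(100.3904−74.4832) = -1.0000. V = [p*·40.0826 + (1−p*)·65.9898]/1.13 = 43.3524. B = V − Δ·S = 124.3124.
(1,1): S=109.1200. Δ = (V_up−V_dn)/(S_up−S_dn) = (24.5108−40.0826)/(135.3088−100.3904) = -0.4460. V = [p*·24.5108 + (1−p*)·40.0826]/1.13 = 26.4279. B = V − Δ·S = 75.0900.
(0,0): S=88.0000. Δ = (V_up−V_dn)/(S_up−S_dn) = (26.4279−43.3524)/(109.1200−80.9600) = -0.6010. V = [p*·26.4279 + (1−p*)·43.3524]/1.13 = 28.5360. B = V − Δ·S = 81.4250.
Check: Δ(0,0)·S0 + B(0,0) = 28.5360 = V0.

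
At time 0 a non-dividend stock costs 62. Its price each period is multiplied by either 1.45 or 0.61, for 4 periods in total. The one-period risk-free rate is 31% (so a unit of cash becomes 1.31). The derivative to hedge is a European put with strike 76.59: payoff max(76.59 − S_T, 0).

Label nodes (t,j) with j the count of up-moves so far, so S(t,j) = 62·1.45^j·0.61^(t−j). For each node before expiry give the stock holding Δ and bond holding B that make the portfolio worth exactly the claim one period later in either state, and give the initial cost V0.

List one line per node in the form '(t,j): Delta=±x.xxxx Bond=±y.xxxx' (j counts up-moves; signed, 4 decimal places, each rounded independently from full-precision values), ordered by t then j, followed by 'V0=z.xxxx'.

(0,0): Delta=-0.1004 Bond=7.6423
(1,0): Delta=-0.5069 Bond=25.3856
(1,1): Delta=-0.0662 Bond=6.9366
(2,0): Delta=-1.0000 Bond=44.6303
(2,1): Delta=-0.4654 Bond=30.9801
(2,2): Delta=-0.0326 Bond=4.7083
(3,0): Delta=-1.0000 Bond=58.4656
(3,1): Delta=-1.0000 Bond=58.4656
(3,2): Delta=-0.4205 Bond=37.0076
(3,3): Delta=0.0000 Bond=0.0000
V0=1.4160

The replicating-portfolio and risk-neutral prices coincide; use p* = (1.31−0.61)/(1.45−0.61) = 0.8333 for the latter.
Terminal payoffs: V(4,0)=68.0056, V(4,1)=56.1844, V(4,2)=28.0849, V(4,3)=0.0000, V(4,4)=0.0000
  t=3,j=0: stock 14.0728 → up 20.4056 (V=56.1844), down 8.5844 (V=68.0056). Price 44.3928; hedge Δ=-1.0000, bond B=58.4656.
  t=3,j=1: stock 33.4518 → up 48.5051 (V=28.0849), down 20.4056 (V=56.1844). Price 25.0139; hedge Δ=-1.0000, bond B=58.4656.
  t=3,j=2: stock 79.5165 → up 115.2990 (V=0.0000), down 48.5051 (V=28.0849). Price 3.5731; hedge Δ=-0.4205, bond B=37.0076.
  t=3,j=3: stock 189.0147 → up 274.0714 (V=0.0000), down 115.2990 (V=0.0000). Price 0.0000; hedge Δ=0.0000, bond B=0.0000.
  t=2,j=0: stock 23.0702 → up 33.4518 (V=25.0139), down 14.0728 (V=44.3928). Price 21.5601; hedge Δ=-1.0000, bond B=44.6303.
  t=2,j=1: stock 54.8390 → up 79.5165 (V=3.5731), down 33.4518 (V=25.0139). Price 5.4554; hedge Δ=-0.4654, bond B=30.9801.
  t=2,j=2: stock 130.3550 → up 189.0147 (V=0.0000), down 79.5165 (V=3.5731). Price 0.4546; hedge Δ=-0.0326, bond B=4.7083.
  t=1,j=0: stock 37.8200 → up 54.8390 (V=5.4554), down 23.0702 (V=21.5601). Price 6.2134; hedge Δ=-0.5069, bond B=25.3856.
  t=1,j=1: stock 89.9000 → up 130.3550 (V=0.4546), down 54.8390 (V=5.4554). Price 0.9833; hedge Δ=-0.0662, bond B=6.9366.
  t=0,j=0: stock 62.0000 → up 89.9000 (V=0.9833), down 37.8200 (V=6.2134). Price 1.4160; hedge Δ=-0.1004, bond B=7.6423.
Check: Δ(0,0)·S0 + B(0,0) = 1.4160 = V0.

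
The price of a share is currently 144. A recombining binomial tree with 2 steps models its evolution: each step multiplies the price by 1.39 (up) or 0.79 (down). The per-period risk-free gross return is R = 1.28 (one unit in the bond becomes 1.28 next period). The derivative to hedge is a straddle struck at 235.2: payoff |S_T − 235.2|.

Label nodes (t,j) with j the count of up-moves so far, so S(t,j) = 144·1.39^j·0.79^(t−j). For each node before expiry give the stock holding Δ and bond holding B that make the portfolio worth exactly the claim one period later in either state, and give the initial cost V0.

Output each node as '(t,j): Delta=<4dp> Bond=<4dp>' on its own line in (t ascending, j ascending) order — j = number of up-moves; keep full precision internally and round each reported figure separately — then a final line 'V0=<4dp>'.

Risk-neutral probability p* = (R−d)/(u−d) = (1.28−0.79)/(1.39−0.79) = 0.8167.
Terminal payoffs: V(2,0)=145.3296, V(2,1)=77.0736, V(2,2)=43.0224
(1,0): S=113.7600. Δ = (V_up−V_dn)/(S_up−S_dn) = (77.0736−145.3296)/(158.1264−89.8704) = -1.0000. V = [p*·77.0736 + (1−p*)·145.3296]/1.28 = 69.9900. B = V − Δ·S = 183.7500.
(1,1): S=200.1600. Δ = (V_up−V_dn)/(S_up−S_dn) = (43.0224−77.0736)/(278.2224−158.1264) = -0.2835. V = [p*·43.0224 + (1−p*)·77.0736]/1.28 = 38.4884. B = V − Δ·S = 95.2404.
(0,0): S=144.0000. Δ = (V_up−V_dn)/(S_up−S_dn) = (38.4884−69.9900)/(200.1600−113.7600) = -0.3646. V = [p*·38.4884 + (1−p*)·69.9900]/1.28 = 34.5810. B = V − Δ·S = 87.0837.
Each (Δ,B) replicates both successor values, so the strategy is self-financing and V0 is arbitrage-free.

(0,0): Delta=-0.3646 Bond=87.0837
(1,0): Delta=-1.0000 Bond=183.7500
(1,1): Delta=-0.2835 Bond=95.2404
V0=34.5810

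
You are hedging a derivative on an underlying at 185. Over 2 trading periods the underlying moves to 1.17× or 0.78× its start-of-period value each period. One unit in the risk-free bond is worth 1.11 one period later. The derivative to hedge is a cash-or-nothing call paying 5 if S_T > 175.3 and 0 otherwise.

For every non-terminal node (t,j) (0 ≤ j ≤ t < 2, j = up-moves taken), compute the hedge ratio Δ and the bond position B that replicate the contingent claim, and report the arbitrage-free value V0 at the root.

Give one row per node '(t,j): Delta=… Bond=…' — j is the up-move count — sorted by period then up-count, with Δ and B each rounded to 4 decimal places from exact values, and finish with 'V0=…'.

No-arbitrage ⇒ martingale measure with p* = (R−d)/(u−d) = 0.8462.
Terminal values V(2,·): V(2,0)=0.0000, V(2,1)=0.0000, V(2,2)=5.0000
Node (1,0) S=144.3000: V=(p*·0.0000+(1−p*)·0.0000)/1.11=0.0000; Δ=(0.0000−0.0000)/(168.8310−112.5540)=0.0000; B=V−Δ·S=0.0000
Node (1,1) S=216.4500: V=(p*·5.0000+(1−p*)·0.0000)/1.11=3.8115; Δ=(5.0000−0.0000)/(253.2465−168.8310)=0.0592; B=V−Δ·S=-9.0090
Node (0,0) S=185.0000: V=(p*·3.8115+(1−p*)·0.0000)/1.11=2.9055; Δ=(3.8115−0.0000)/(216.4500−144.3000)=0.0528; B=V−Δ·S=-6.8676
Check: Δ(0,0)·S0 + B(0,0) = 2.9055 = V0.

(0,0): Delta=0.0528 Bond=-6.8676
(1,0): Delta=0.0000 Bond=0.0000
(1,1): Delta=0.0592 Bond=-9.0090
V0=2.9055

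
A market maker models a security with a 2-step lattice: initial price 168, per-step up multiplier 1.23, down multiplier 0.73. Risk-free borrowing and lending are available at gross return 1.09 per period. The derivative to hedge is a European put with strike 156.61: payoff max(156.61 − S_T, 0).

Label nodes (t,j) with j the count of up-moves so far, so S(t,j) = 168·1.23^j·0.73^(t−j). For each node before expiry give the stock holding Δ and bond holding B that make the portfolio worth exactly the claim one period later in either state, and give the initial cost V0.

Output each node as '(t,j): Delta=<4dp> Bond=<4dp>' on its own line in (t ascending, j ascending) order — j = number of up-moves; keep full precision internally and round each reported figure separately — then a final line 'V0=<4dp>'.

(0,0): Delta=-0.2328 Bond=45.4994
(1,0): Delta=-1.0000 Bond=143.6789
(1,1): Delta=-0.0558 Bond=13.0060
V0=6.3823

The replicating-portfolio and risk-neutral prices coincide; use p* = (1.09−0.73)/(1.23−0.73) = 0.7200 for the latter.
Payoff layer (t=2): V(2,0)=67.0828, V(2,1)=5.7628, V(2,2)=0.0000
  t=1,j=0: stock 122.6400 → up 150.8472 (V=5.7628), down 89.5272 (V=67.0828). Price 21.0389; hedge Δ=-1.0000, bond B=143.6789.
  t=1,j=1: stock 206.6400 → up 254.1672 (V=0.0000), down 150.8472 (V=5.7628). Price 1.4804; hedge Δ=-0.0558, bond B=13.0060.
  t=0,j=0: stock 168.0000 → up 206.6400 (V=1.4804), down 122.6400 (V=21.0389). Price 6.3823; hedge Δ=-0.2328, bond B=45.4994.
Root portfolio cost Δ·168+B reproduces V0=6.3823.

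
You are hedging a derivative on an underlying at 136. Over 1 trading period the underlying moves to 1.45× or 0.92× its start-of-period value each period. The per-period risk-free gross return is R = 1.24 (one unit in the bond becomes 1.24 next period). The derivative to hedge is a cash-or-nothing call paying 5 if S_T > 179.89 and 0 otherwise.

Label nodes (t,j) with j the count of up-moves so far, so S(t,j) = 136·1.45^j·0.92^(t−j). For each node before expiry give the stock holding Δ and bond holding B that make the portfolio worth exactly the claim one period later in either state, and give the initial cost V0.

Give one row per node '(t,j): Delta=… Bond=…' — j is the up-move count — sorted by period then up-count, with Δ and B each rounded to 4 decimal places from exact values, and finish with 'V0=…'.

(0,0): Delta=0.0694 Bond=-6.9994
V0=2.4346

The replicating-portfolio and risk-neutral prices coincide; use p* = (1.24−0.92)/(1.45−0.92) = 0.6038 for the latter.
At expiry t=1: V(1,0)=0.0000, V(1,1)=5.0000
Node (0,0) S=136.0000: V=(p*·5.0000+(1−p*)·0.0000)/1.24=2.4346; Δ=(5.0000−0.0000)/(197.2000−125.1200)=0.0694; B=V−Δ·S=-6.9994
Check: Δ(0,0)·S0 + B(0,0) = 2.4346 = V0.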